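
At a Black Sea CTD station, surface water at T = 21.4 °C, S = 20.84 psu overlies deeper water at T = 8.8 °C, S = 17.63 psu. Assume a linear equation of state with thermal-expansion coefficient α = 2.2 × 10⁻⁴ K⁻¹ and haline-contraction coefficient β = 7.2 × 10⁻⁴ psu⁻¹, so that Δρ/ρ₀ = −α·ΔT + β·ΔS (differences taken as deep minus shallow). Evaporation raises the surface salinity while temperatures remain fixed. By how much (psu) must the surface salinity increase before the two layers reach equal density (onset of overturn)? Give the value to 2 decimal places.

0.64 psu

Neutral buoyancy requires −α(T_deep − T_surf) + β(S_deep − S_surf′) = 0.
S_surf′ = S_deep − (α/β)·ΔT = 17.63 − (2.2 × 10⁻⁴/7.2 × 10⁻⁴)·(-12.6) = 21.4800 psu.
Increase required: 21.4800 − 20.84 = 0.6400 psu.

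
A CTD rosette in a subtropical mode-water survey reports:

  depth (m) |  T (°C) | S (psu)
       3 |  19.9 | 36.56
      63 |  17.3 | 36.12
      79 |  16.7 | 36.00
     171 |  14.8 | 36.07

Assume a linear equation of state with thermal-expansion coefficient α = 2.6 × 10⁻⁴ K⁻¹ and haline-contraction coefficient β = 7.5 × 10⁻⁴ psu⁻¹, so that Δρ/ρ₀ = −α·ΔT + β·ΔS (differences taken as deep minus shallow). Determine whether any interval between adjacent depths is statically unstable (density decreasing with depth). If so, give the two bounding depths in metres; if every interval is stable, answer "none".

none

Evaluate Δρ/ρ₀ = −αΔT + βΔS across each adjacent pair:
  3–63 m: −αΔT+βΔS = −(2.6 × 10⁻⁴)(-2.6)+(7.5 × 10⁻⁴)(-0.44) = 3.5 × 10⁻⁴ → stable
  63–79 m: −αΔT+βΔS = −(2.6 × 10⁻⁴)(-0.6)+(7.5 × 10⁻⁴)(-0.12) = 6.6 × 10⁻⁵ → stable
  79–171 m: −αΔT+βΔS = −(2.6 × 10⁻⁴)(-1.9)+(7.5 × 10⁻⁴)(+0.07) = 5.5 × 10⁻⁴ → stable
Every interval has Δρ > 0: the column is stably stratified throughout.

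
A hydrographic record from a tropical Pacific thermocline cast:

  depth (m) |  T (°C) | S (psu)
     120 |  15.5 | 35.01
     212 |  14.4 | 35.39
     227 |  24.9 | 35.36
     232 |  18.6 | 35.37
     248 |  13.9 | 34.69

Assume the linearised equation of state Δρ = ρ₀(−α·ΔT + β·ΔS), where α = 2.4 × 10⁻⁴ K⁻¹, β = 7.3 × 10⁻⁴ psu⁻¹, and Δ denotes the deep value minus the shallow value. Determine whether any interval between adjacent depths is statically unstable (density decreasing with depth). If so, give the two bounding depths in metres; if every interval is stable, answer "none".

212–227 m

Evaluate Δρ/ρ₀ = −αΔT + βΔS across each adjacent pair:
  120–212 m: −αΔT+βΔS = −(2.4 × 10⁻⁴)(-1.1)+(7.3 × 10⁻⁴)(+0.38) = 5.4 × 10⁻⁴ → stable
  212–227 m: −αΔT+βΔS = −(2.4 × 10⁻⁴)(+10.5)+(7.3 × 10⁻⁴)(-0.03) = -2.5 × 10⁻³ → UNSTABLE
  227–232 m: −αΔT+βΔS = −(2.4 × 10⁻⁴)(-6.3)+(7.3 × 10⁻⁴)(+0.01) = 1.5 × 10⁻³ → stable
  232–248 m: −αΔT+βΔS = −(2.4 × 10⁻⁴)(-4.7)+(7.3 × 10⁻⁴)(-0.68) = 6.3 × 10⁻⁴ → stable
The 212–227 m interval has Δρ < 0: lighter water underlies denser water.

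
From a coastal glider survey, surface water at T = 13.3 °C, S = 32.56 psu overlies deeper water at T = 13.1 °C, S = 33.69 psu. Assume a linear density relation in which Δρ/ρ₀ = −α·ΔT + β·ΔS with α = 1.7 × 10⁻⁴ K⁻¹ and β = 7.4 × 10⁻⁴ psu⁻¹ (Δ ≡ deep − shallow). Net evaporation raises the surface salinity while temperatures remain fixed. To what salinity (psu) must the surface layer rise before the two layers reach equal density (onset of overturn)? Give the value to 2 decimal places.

33.74 psu

Neutral buoyancy requires −α(T_deep − T_surf) + β(S_deep − S_surf′) = 0.
S_surf′ = S_deep − (α/β)·ΔT = 33.69 − (1.7 × 10⁻⁴/7.4 × 10⁻⁴)·(-0.2) = 33.7359 psu.
Increase required: 33.7359 − 32.56 = 1.1759 psu.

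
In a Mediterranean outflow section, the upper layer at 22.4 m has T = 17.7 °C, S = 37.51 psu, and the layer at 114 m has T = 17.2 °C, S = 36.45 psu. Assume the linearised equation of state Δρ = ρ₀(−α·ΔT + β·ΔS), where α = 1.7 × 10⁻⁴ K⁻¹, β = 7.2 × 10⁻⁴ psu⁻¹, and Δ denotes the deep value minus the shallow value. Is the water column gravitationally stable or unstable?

ΔT = 17.2 − 17.7 = -0.5 K and ΔS = 36.45 − 37.51 = -1.06 psu (deep − shallow).
−αΔT = 8.50 × 10⁻⁵; βΔS = -7.632 × 10⁻⁴; sum Δρ/ρ₀ = -6.782 × 10⁻⁴.
Δρ/ρ₀ < 0, so Δρ < 0: deeper water is lighter → statically unstable; the column would overturn.

unstable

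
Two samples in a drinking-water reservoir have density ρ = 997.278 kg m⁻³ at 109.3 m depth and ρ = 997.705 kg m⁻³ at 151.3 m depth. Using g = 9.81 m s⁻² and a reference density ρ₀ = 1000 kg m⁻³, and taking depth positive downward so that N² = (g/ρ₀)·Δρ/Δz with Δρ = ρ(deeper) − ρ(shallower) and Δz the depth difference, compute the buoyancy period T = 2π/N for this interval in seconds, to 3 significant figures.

Δρ = 997.705 − 997.278 = 0.427 kg m⁻³ over Δz = 151.3 − 109.3 = 42 m.
N² = (9.81/1000) × (0.427/42) = 9.9735 × 10⁻⁵ s⁻².
N = √(9.9735 × 10⁻⁵) = 9.9867 × 10⁻³ rad s⁻¹, so T = 2π/N = 629.16 s ≈ 629 s.
A positive N² confirms static stability across the interval.

629 s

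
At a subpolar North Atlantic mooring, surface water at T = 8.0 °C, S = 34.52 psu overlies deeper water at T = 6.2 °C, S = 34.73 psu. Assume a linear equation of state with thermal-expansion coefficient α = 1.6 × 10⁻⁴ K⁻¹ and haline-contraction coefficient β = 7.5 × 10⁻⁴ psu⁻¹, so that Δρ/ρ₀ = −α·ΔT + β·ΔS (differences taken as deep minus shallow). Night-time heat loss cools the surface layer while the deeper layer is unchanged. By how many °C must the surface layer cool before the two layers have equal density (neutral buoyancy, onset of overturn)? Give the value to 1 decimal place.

2.8 °C

Neutral buoyancy requires Δρ = 0, i.e. −α(T_deep − T_surf′) + β(S_deep − S_surf) = 0.
T_surf′ = T_deep − (β/α)·ΔS = 6.2 − (7.5 × 10⁻⁴/1.6 × 10⁻⁴)·(+0.21) = 5.216 °C.
Cooling required: 8.0 − (5.216) = 2.784 °C.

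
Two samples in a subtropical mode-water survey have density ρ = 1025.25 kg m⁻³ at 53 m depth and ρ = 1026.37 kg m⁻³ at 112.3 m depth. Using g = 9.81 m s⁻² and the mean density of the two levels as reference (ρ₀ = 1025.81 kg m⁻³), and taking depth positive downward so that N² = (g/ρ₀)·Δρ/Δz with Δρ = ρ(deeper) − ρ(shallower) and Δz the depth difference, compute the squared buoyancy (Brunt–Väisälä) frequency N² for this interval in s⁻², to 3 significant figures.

1.81 × 10⁻⁴ s⁻²

Δρ = 1026.37 − 1025.25 = 1.12 kg m⁻³ over Δz = 112.3 − 53 = 59.3 m.
N² = (9.81/1025.81) × (1.12/59.3) = 1.8062 × 10⁻⁴ s⁻² ≈ 1.81 × 10⁻⁴ s⁻².
N² > 0, so the interval is statically stable.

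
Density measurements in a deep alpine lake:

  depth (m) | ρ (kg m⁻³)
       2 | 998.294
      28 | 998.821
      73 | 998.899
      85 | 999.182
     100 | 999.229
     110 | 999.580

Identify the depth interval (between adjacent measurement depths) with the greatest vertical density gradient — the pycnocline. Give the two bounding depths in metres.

Compute the density gradient over each adjacent pair:
  2–28 m: Δρ/Δz = 0.527/26 = 0.020 kg m⁻⁴
  28–73 m: Δρ/Δz = 0.078/45 = 1.7 × 10⁻³ kg m⁻⁴
  73–85 m: Δρ/Δz = 0.283/12 = 0.024 kg m⁻⁴
  85–100 m: Δρ/Δz = 0.047/15 = 3.1 × 10⁻³ kg m⁻⁴
  100–110 m: Δρ/Δz = 0.351/10 = 0.035 kg m⁻⁴
The largest gradient is in the 100–110 m interval — the pycnocline.

100–110 m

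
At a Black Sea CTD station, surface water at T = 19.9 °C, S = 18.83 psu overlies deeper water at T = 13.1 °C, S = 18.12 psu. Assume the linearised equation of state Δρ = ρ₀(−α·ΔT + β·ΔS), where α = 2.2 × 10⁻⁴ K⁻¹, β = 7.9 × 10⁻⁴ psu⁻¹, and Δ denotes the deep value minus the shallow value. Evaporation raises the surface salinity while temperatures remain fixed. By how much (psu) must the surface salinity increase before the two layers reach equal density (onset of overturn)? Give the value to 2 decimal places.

1.18 psu

Neutral buoyancy requires −α(T_deep − T_surf) + β(S_deep − S_surf′) = 0.
S_surf′ = S_deep − (α/β)·ΔT = 18.12 − (2.2 × 10⁻⁴/7.9 × 10⁻⁴)·(-6.8) = 20.0137 psu.
Increase required: 20.0137 − 18.83 = 1.1837 psu.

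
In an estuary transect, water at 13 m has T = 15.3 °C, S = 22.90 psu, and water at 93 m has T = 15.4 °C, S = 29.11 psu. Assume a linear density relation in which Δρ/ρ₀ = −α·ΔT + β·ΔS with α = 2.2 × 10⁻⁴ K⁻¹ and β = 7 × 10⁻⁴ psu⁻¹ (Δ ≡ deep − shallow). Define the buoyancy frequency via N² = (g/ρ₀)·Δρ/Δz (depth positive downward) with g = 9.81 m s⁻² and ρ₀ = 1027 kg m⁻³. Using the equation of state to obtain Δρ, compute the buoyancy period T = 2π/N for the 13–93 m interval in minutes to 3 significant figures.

4.55 min

ΔT = +0.1 K, ΔS = +6.21 psu (deep − shallow).
Δρ/ρ₀ = −αΔT + βΔS = -2.20 × 10⁻⁵ + 4.347 × 10⁻³ = 4.325 × 10⁻³, so Δρ ≈ 4.442 kg m⁻³.
N² = (g/ρ₀)·Δρ/Δz = g·(Δρ/ρ₀)/Δz = 9.81 × 4.325 × 10⁻³ / 80 = 5.3035 × 10⁻⁴ s⁻².
N = √(5.3035 × 10⁻⁴) = 0.023029 rad s⁻¹ → T = 2π/N = 272.84 s = 4.5473 min ≈ 4.55 min.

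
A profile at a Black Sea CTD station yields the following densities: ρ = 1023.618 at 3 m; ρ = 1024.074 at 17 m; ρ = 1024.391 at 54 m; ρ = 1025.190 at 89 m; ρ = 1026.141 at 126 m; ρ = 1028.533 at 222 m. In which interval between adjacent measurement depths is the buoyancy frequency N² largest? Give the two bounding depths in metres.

3–17 m

Compute the density gradient over each adjacent pair:
  3–17 m: Δρ/Δz = 0.456/14 = 0.033 kg m⁻⁴
  17–54 m: Δρ/Δz = 0.317/37 = 8.6 × 10⁻³ kg m⁻⁴
  54–89 m: Δρ/Δz = 0.799/35 = 0.023 kg m⁻⁴
  89–126 m: Δρ/Δz = 0.951/37 = 0.026 kg m⁻⁴
  126–222 m: Δρ/Δz = 2.392/96 = 0.025 kg m⁻⁴
The largest gradient is in the 3–17 m interval — the pycnocline.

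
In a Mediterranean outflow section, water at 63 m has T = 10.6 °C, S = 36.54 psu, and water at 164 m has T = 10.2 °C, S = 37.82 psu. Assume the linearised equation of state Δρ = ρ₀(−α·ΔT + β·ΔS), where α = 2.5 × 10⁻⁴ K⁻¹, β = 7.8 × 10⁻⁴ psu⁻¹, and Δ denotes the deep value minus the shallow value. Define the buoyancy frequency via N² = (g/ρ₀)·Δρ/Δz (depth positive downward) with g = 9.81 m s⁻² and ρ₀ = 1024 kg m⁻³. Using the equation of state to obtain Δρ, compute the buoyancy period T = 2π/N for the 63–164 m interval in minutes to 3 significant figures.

ΔT = -0.4 K, ΔS = +1.28 psu (deep − shallow).
Δρ/ρ₀ = −αΔT + βΔS = 1.00 × 10⁻⁴ + 9.984 × 10⁻⁴ = 1.0984 × 10⁻³, so Δρ ≈ 1.125 kg m⁻³.
N² = (g/ρ₀)·Δρ/Δz = g·(Δρ/ρ₀)/Δz = 9.81 × 1.0984 × 10⁻³ / 101 = 1.0669 × 10⁻⁴ s⁻².
N = √(1.0669 × 10⁻⁴) = 0.010329 rad s⁻¹ → T = 2π/N = 608.31 s = 10.138 min ≈ 10.1 min.

10.1 min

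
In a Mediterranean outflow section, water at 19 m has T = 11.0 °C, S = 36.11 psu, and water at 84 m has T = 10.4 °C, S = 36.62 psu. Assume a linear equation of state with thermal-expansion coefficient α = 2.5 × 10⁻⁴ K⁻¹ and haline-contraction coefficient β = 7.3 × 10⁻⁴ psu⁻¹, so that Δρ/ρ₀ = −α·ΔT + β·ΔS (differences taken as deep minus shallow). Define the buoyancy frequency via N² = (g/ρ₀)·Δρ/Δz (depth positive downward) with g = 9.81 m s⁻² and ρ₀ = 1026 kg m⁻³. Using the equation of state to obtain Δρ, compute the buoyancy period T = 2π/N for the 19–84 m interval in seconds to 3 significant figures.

708 s

ΔT = -0.6 K, ΔS = +0.51 psu (deep − shallow).
Δρ/ρ₀ = −αΔT + βΔS = 1.50 × 10⁻⁴ + 3.723 × 10⁻⁴ = 5.223 × 10⁻⁴, so Δρ ≈ 0.5359 kg m⁻³.
N² = (g/ρ₀)·Δρ/Δz = g·(Δρ/ρ₀)/Δz = 9.81 × 5.223 × 10⁻⁴ / 65 = 7.8827 × 10⁻⁵ s⁻².
N = √(7.8827 × 10⁻⁵) = 8.8785 × 10⁻³ rad s⁻¹ → T = 2π/N = 707.69 s ≈ 708 s.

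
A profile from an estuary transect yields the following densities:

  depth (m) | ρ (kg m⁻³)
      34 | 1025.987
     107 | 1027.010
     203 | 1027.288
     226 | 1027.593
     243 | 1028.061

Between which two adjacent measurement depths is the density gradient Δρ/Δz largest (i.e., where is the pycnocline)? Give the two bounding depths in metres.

226–243 m

Compute the density gradient over each adjacent pair:
  34–107 m: Δρ/Δz = 1.023/73 = 0.014 kg m⁻⁴
  107–203 m: Δρ/Δz = 0.278/96 = 2.9 × 10⁻³ kg m⁻⁴
  203–226 m: Δρ/Δz = 0.305/23 = 0.013 kg m⁻⁴
  226–243 m: Δρ/Δz = 0.468/17 = 0.028 kg m⁻⁴
The largest gradient is in the 226–243 m interval — the pycnocline.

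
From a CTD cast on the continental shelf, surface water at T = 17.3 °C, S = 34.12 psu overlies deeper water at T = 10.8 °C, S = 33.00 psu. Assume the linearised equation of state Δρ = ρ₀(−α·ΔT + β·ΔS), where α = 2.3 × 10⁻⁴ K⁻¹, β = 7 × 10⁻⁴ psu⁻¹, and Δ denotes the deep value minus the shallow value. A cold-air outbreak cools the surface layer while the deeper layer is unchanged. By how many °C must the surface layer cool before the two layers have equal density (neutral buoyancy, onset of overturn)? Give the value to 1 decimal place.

3.1 °C

Neutral buoyancy requires Δρ = 0, i.e. −α(T_deep − T_surf′) + β(S_deep − S_surf) = 0.
T_surf′ = T_deep − (β/α)·ΔS = 10.8 − (7 × 10⁻⁴/2.3 × 10⁻⁴)·(-1.12) = 14.209 °C.
Cooling required: 17.3 − (14.209) = 3.091 °C.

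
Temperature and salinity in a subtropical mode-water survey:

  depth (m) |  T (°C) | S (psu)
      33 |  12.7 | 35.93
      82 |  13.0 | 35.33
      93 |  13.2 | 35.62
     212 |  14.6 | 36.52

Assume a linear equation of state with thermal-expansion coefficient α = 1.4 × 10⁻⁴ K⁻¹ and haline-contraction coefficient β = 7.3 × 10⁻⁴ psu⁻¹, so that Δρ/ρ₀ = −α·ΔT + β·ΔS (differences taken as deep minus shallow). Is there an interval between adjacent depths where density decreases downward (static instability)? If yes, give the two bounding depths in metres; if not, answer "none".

Evaluate Δρ/ρ₀ = −αΔT + βΔS across each adjacent pair:
  33–82 m: −αΔT+βΔS = −(1.4 × 10⁻⁴)(+0.3)+(7.3 × 10⁻⁴)(-0.60) = -4.8 × 10⁻⁴ → UNSTABLE
  82–93 m: −αΔT+βΔS = −(1.4 × 10⁻⁴)(+0.2)+(7.3 × 10⁻⁴)(+0.29) = 1.8 × 10⁻⁴ → stable
  93–212 m: −αΔT+βΔS = −(1.4 × 10⁻⁴)(+1.4)+(7.3 × 10⁻⁴)(+0.90) = 4.6 × 10⁻⁴ → stable
The 33–82 m interval has Δρ < 0: lighter water underlies denser water.

33–82 m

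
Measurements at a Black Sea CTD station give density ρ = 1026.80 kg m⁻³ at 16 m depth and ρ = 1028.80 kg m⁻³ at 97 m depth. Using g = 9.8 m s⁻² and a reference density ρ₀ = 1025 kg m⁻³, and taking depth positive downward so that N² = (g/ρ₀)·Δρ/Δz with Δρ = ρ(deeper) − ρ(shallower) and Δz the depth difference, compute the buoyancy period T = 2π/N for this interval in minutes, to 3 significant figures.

6.82 min

Δρ = 1028.80 − 1026.80 = 2.00 kg m⁻³ over Δz = 97 − 16 = 81 m.
N² = (9.8/1025) × (2.00/81) = 2.3607 × 10⁻⁴ s⁻².
N = √(2.3607 × 10⁻⁴) = 0.015365 rad s⁻¹, so T = 2π/N = 408.93 s = 6.8155 min ≈ 6.82 min.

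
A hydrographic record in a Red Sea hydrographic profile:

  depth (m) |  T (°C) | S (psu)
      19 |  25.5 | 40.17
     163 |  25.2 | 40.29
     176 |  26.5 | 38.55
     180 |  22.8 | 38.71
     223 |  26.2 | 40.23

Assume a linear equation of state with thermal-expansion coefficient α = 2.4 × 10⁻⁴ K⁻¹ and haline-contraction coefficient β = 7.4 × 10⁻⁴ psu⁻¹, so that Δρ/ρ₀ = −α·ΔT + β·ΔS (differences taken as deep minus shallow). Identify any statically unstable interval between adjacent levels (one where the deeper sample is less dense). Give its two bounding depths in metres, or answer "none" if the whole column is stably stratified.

Evaluate Δρ/ρ₀ = −αΔT + βΔS across each adjacent pair:
  19–163 m: −αΔT+βΔS = −(2.4 × 10⁻⁴)(-0.3)+(7.4 × 10⁻⁴)(+0.12) = 1.6 × 10⁻⁴ → stable
  163–176 m: −αΔT+βΔS = −(2.4 × 10⁻⁴)(+1.3)+(7.4 × 10⁻⁴)(-1.74) = -1.6 × 10⁻³ → UNSTABLE
  176–180 m: −αΔT+βΔS = −(2.4 × 10⁻⁴)(-3.7)+(7.4 × 10⁻⁴)(+0.16) = 1.0 × 10⁻³ → stable
  180–223 m: −αΔT+βΔS = −(2.4 × 10⁻⁴)(+3.4)+(7.4 × 10⁻⁴)(+1.52) = 3.1 × 10⁻⁴ → stable
The 163–176 m interval has Δρ < 0: lighter water underlies denser water.

163–176 m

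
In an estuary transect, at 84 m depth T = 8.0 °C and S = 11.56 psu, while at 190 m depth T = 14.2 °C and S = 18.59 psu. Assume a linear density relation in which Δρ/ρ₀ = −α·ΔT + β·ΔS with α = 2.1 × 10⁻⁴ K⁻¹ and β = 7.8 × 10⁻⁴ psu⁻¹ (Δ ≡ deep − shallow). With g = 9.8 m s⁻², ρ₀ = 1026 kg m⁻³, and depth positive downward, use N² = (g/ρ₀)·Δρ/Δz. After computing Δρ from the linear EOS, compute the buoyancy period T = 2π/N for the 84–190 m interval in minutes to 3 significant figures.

5.33 min

ΔT = +6.2 K, ΔS = +7.03 psu (deep − shallow).
Δρ/ρ₀ = −αΔT + βΔS = -1.302 × 10⁻³ + 5.4834 × 10⁻³ = 4.1814 × 10⁻³, so Δρ ≈ 4.290 kg m⁻³.
N² = (g/ρ₀)·Δρ/Δz = g·(Δρ/ρ₀)/Δz = 9.8 × 4.1814 × 10⁻³ / 106 = 3.8658 × 10⁻⁴ s⁻².
N = √(3.8658 × 10⁻⁴) = 0.019662 rad s⁻¹ → T = 2π/N = 319.56 s = 5.3260 min ≈ 5.33 min.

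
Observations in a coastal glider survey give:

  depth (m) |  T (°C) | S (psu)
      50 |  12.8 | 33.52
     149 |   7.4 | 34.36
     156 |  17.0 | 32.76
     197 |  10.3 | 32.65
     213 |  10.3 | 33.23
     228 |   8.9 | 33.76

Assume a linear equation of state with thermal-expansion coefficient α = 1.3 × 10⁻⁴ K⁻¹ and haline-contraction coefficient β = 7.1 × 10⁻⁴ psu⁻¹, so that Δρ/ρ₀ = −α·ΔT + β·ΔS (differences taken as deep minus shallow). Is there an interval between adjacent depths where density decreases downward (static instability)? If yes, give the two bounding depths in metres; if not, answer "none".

Evaluate Δρ/ρ₀ = −αΔT + βΔS across each adjacent pair:
  50–149 m: −αΔT+βΔS = −(1.3 × 10⁻⁴)(-5.4)+(7.1 × 10⁻⁴)(+0.84) = 1.3 × 10⁻³ → stable
  149–156 m: −αΔT+βΔS = −(1.3 × 10⁻⁴)(+9.6)+(7.1 × 10⁻⁴)(-1.60) = -2.4 × 10⁻³ → UNSTABLE
  156–197 m: −αΔT+βΔS = −(1.3 × 10⁻⁴)(-6.7)+(7.1 × 10⁻⁴)(-0.11) = 7.9 × 10⁻⁴ → stable
  197–213 m: −αΔT+βΔS = −(1.3 × 10⁻⁴)(+0.0)+(7.1 × 10⁻⁴)(+0.58) = 4.1 × 10⁻⁴ → stable
  213–228 m: −αΔT+βΔS = −(1.3 × 10⁻⁴)(-1.4)+(7.1 × 10⁻⁴)(+0.53) = 5.6 × 10⁻⁴ → stable
The 149–156 m interval has Δρ < 0: lighter water underlies denser water.

149–156 m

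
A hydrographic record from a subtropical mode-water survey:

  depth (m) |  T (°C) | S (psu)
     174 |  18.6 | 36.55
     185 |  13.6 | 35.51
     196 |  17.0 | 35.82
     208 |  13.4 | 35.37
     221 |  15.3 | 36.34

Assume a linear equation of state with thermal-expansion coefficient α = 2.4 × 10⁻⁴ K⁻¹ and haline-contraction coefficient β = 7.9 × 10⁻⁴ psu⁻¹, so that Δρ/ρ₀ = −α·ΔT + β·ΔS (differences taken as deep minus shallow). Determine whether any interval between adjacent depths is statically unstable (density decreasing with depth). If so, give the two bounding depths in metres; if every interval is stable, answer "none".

185–196 m

Evaluate Δρ/ρ₀ = −αΔT + βΔS across each adjacent pair:
  174–185 m: −αΔT+βΔS = −(2.4 × 10⁻⁴)(-5.0)+(7.9 × 10⁻⁴)(-1.04) = 3.8 × 10⁻⁴ → stable
  185–196 m: −αΔT+βΔS = −(2.4 × 10⁻⁴)(+3.4)+(7.9 × 10⁻⁴)(+0.31) = -5.7 × 10⁻⁴ → UNSTABLE
  196–208 m: −αΔT+βΔS = −(2.4 × 10⁻⁴)(-3.6)+(7.9 × 10⁻⁴)(-0.45) = 5.1 × 10⁻⁴ → stable
  208–221 m: −αΔT+βΔS = −(2.4 × 10⁻⁴)(+1.9)+(7.9 × 10⁻⁴)(+0.97) = 3.1 × 10⁻⁴ → stable
The 185–196 m interval has Δρ < 0: lighter water underlies denser water.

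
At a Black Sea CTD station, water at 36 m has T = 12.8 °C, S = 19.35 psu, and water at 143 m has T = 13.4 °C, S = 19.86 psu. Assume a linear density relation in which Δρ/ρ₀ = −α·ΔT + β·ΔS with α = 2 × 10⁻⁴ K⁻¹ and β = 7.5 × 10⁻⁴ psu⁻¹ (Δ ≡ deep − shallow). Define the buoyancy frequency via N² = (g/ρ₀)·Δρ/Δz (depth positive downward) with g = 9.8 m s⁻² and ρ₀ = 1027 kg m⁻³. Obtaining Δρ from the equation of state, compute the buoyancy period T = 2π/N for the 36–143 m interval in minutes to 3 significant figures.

21.4 min

ΔT = +0.6 K, ΔS = +0.51 psu (deep − shallow).
Δρ/ρ₀ = −αΔT + βΔS = -1.20 × 10⁻⁴ + 3.825 × 10⁻⁴ = 2.625 × 10⁻⁴, so Δρ ≈ 0.2696 kg m⁻³.
N² = (g/ρ₀)·Δρ/Δz = g·(Δρ/ρ₀)/Δz = 9.8 × 2.625 × 10⁻⁴ / 107 = 2.4042 × 10⁻⁵ s⁻².
N = √(2.4042 × 10⁻⁵) = 4.9033 × 10⁻³ rad s⁻¹ → T = 2π/N = 1.2814 × 10³ s = 21.357 min ≈ 21.4 min.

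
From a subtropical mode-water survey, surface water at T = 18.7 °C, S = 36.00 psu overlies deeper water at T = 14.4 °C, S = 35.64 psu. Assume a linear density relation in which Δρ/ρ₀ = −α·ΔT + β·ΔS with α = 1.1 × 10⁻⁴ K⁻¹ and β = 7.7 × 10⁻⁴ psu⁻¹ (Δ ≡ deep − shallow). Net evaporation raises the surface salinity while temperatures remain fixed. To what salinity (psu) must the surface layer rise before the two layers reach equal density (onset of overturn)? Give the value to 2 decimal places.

Neutral buoyancy requires −α(T_deep − T_surf) + β(S_deep − S_surf′) = 0.
S_surf′ = S_deep − (α/β)·ΔT = 35.64 − (1.1 × 10⁻⁴/7.7 × 10⁻⁴)·(-4.3) = 36.2543 psu.
Increase required: 36.2543 − 36.00 = 0.2543 psu.

36.25 psu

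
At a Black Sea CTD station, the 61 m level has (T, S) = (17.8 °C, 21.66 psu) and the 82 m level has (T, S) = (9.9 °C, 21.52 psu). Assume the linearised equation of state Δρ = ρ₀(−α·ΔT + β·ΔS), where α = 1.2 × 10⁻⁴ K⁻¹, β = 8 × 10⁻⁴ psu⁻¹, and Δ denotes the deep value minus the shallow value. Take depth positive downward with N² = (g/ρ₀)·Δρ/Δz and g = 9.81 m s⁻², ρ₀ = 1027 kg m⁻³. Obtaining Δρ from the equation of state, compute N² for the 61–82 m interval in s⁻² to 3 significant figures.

3.91 × 10⁻⁴ s⁻²

ΔT = -7.9 K, ΔS = -0.14 psu (deep − shallow).
Δρ/ρ₀ = −αΔT + βΔS = 9.48 × 10⁻⁴ − 1.12 × 10⁻⁴ = 8.36 × 10⁻⁴, so Δρ ≈ 0.8586 kg m⁻³.
N² = (g/ρ₀)·Δρ/Δz = g·(Δρ/ρ₀)/Δz = 9.81 × 8.36 × 10⁻⁴ / 21 = 3.9053 × 10⁻⁴ s⁻² ≈ 3.91 × 10⁻⁴ s⁻².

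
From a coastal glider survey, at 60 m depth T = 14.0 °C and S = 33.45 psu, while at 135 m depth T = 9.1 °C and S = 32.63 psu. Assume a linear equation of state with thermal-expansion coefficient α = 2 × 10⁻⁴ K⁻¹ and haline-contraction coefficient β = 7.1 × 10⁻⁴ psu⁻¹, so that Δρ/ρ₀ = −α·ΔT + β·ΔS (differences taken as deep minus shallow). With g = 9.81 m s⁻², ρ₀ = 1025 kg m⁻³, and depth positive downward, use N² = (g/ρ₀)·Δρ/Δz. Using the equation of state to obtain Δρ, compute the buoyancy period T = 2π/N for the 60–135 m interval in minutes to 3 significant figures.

14.5 min

ΔT = -4.9 K, ΔS = -0.82 psu (deep − shallow).
Δρ/ρ₀ = −αΔT + βΔS = 9.80 × 10⁻⁴ − 5.822 × 10⁻⁴ = 3.978 × 10⁻⁴, so Δρ ≈ 0.4077 kg m⁻³.
N² = (g/ρ₀)·Δρ/Δz = g·(Δρ/ρ₀)/Δz = 9.81 × 3.978 × 10⁻⁴ / 75 = 5.2032 × 10⁻⁵ s⁻².
N = √(5.2032 × 10⁻⁵) = 7.2133 × 10⁻³ rad s⁻¹ → T = 2π/N = 871.06 s = 14.518 min ≈ 14.5 min.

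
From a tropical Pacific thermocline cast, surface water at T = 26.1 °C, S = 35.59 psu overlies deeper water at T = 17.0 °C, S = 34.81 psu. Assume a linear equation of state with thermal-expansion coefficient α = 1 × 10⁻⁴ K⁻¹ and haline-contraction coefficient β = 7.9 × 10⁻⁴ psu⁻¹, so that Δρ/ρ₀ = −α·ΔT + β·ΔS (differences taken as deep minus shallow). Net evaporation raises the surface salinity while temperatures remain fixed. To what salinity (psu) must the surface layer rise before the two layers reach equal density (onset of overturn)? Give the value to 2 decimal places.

35.96 psu

Neutral buoyancy requires −α(T_deep − T_surf) + β(S_deep − S_surf′) = 0.
S_surf′ = S_deep − (α/β)·ΔT = 34.81 − (1 × 10⁻⁴/7.9 × 10⁻⁴)·(-9.1) = 35.9619 psu.
Increase required: 35.9619 − 35.59 = 0.3719 psu.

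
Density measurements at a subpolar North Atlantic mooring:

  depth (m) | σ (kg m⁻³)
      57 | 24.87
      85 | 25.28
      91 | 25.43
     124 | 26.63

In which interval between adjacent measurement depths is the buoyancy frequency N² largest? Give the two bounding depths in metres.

Compute the density gradient over each adjacent pair:
  57–85 m: Δρ/Δz = 0.41/28 = 0.015 kg m⁻⁴
  85–91 m: Δρ/Δz = 0.15/6 = 0.025 kg m⁻⁴
  91–124 m: Δρ/Δz = 1.20/33 = 0.036 kg m⁻⁴
The largest gradient is in the 91–124 m interval — the pycnocline.

91–124 m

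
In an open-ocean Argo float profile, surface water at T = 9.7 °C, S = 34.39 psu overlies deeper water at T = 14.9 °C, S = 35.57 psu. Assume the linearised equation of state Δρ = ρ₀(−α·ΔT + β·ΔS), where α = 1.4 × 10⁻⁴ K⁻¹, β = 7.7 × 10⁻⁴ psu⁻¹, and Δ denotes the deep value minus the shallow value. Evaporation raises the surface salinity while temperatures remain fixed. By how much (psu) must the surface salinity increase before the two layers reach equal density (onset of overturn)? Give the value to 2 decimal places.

Neutral buoyancy requires −α(T_deep − T_surf) + β(S_deep − S_surf′) = 0.
S_surf′ = S_deep − (α/β)·ΔT = 35.57 − (1.4 × 10⁻⁴/7.7 × 10⁻⁴)·(+5.2) = 34.6245 psu.
Increase required: 34.6245 − 34.39 = 0.2345 psu.

0.23 psu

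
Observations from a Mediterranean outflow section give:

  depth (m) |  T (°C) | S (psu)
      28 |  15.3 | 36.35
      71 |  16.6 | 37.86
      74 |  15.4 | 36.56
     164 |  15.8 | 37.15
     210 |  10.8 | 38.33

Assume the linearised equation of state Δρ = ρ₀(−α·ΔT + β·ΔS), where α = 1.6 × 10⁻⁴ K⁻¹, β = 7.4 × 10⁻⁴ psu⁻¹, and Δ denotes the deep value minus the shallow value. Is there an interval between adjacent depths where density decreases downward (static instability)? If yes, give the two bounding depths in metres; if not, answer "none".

Evaluate Δρ/ρ₀ = −αΔT + βΔS across each adjacent pair:
  28–71 m: −αΔT+βΔS = −(1.6 × 10⁻⁴)(+1.3)+(7.4 × 10⁻⁴)(+1.51) = 9.1 × 10⁻⁴ → stable
  71–74 m: −αΔT+βΔS = −(1.6 × 10⁻⁴)(-1.2)+(7.4 × 10⁻⁴)(-1.30) = -7.7 × 10⁻⁴ → UNSTABLE
  74–164 m: −αΔT+βΔS = −(1.6 × 10⁻⁴)(+0.4)+(7.4 × 10⁻⁴)(+0.59) = 3.7 × 10⁻⁴ → stable
  164–210 m: −αΔT+βΔS = −(1.6 × 10⁻⁴)(-5.0)+(7.4 × 10⁻⁴)(+1.18) = 1.7 × 10⁻³ → stable
The 71–74 m interval has Δρ < 0: lighter water underlies denser water.

71–74 m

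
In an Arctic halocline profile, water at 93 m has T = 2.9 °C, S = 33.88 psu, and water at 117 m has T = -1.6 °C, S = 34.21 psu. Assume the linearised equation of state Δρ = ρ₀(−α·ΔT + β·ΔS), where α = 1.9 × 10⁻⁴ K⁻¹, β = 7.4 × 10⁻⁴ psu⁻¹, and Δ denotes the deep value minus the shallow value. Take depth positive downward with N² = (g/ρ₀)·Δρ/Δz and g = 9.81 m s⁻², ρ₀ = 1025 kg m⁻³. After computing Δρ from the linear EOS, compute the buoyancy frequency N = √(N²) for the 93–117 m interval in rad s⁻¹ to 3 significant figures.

0.0212 rad s⁻¹

ΔT = -4.5 K, ΔS = +0.33 psu (deep − shallow).
Δρ/ρ₀ = −αΔT + βΔS = 8.55 × 10⁻⁴ + 2.442 × 10⁻⁴ = 1.0992 × 10⁻³, so Δρ ≈ 1.127 kg m⁻³.
N² = (g/ρ₀)·Δρ/Δz = g·(Δρ/ρ₀)/Δz = 9.81 × 1.0992 × 10⁻³ / 24 = 4.4930 × 10⁻⁴ s⁻².
N = √(4.4930 × 10⁻⁴) = 0.021197 rad s⁻¹ ≈ 0.0212 rad s⁻¹.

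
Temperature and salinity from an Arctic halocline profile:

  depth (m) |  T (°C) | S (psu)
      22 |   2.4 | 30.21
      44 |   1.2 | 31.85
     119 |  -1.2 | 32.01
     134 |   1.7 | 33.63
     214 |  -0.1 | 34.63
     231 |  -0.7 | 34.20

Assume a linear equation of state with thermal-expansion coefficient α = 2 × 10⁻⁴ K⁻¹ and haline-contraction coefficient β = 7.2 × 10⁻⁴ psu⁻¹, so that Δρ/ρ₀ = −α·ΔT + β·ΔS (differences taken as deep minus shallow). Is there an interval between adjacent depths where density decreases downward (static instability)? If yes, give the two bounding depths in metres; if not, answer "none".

214–231 m

Evaluate Δρ/ρ₀ = −αΔT + βΔS across each adjacent pair:
  22–44 m: −αΔT+βΔS = −(2 × 10⁻⁴)(-1.2)+(7.2 × 10⁻⁴)(+1.64) = 1.4 × 10⁻³ → stable
  44–119 m: −αΔT+βΔS = −(2 × 10⁻⁴)(-2.4)+(7.2 × 10⁻⁴)(+0.16) = 6.0 × 10⁻⁴ → stable
  119–134 m: −αΔT+βΔS = −(2 × 10⁻⁴)(+2.9)+(7.2 × 10⁻⁴)(+1.62) = 5.9 × 10⁻⁴ → stable
  134–214 m: −αΔT+βΔS = −(2 × 10⁻⁴)(-1.8)+(7.2 × 10⁻⁴)(+1.00) = 1.1 × 10⁻³ → stable
  214–231 m: −αΔT+βΔS = −(2 × 10⁻⁴)(-0.6)+(7.2 × 10⁻⁴)(-0.43) = -1.9 × 10⁻⁴ → UNSTABLE
The 214–231 m interval has Δρ < 0: lighter water underlies denser water.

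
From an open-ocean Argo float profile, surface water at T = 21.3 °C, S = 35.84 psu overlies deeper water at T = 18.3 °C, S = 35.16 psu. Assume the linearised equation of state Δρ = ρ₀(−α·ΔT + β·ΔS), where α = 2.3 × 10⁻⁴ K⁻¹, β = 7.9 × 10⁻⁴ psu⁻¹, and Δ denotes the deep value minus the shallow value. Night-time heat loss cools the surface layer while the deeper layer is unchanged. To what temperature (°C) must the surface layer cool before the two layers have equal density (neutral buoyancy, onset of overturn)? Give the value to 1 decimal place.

20.6 °C

Neutral buoyancy requires Δρ = 0, i.e. −α(T_deep − T_surf′) + β(S_deep − S_surf) = 0.
T_surf′ = T_deep − (β/α)·ΔS = 18.3 − (7.9 × 10⁻⁴/2.3 × 10⁻⁴)·(-0.68) = 20.636 °C.
Cooling required: 21.3 − (20.636) = 0.664 °C.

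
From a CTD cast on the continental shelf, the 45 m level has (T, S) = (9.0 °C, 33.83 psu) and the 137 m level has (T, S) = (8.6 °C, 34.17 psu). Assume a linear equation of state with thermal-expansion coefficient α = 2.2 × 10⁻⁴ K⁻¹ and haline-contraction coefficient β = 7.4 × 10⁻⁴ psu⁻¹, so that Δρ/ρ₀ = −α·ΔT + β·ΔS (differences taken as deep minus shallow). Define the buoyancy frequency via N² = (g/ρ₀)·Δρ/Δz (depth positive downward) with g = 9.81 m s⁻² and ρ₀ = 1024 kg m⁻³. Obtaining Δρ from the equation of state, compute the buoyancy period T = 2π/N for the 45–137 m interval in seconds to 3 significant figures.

ΔT = -0.4 K, ΔS = +0.34 psu (deep − shallow).
Δρ/ρ₀ = −αΔT + βΔS = 8.80 × 10⁻⁵ + 2.516 × 10⁻⁴ = 3.396 × 10⁻⁴, so Δρ ≈ 0.3478 kg m⁻³.
N² = (g/ρ₀)·Δρ/Δz = g·(Δρ/ρ₀)/Δz = 9.81 × 3.396 × 10⁻⁴ / 92 = 3.6212 × 10⁻⁵ s⁻².
N = √(3.6212 × 10⁻⁵) = 6.0176 × 10⁻³ rad s⁻¹ → T = 2π/N = 1.0441 × 10³ s ≈ 1.04 × 10³ s.

1.04 × 10³ s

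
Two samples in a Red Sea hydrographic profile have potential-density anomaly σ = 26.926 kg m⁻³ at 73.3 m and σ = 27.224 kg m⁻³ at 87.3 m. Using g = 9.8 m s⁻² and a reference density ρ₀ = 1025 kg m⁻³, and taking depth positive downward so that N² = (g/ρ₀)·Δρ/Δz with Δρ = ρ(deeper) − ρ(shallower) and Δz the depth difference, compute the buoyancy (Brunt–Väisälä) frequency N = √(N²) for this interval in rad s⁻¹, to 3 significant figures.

Δρ = 1027.224 − 1026.926 = 0.298 kg m⁻³ over Δz = 87.3 − 73.3 = 14 m.
N² = (9.8/1025) × (0.298/14) = 2.0351 × 10⁻⁴ s⁻².
N = √(2.0351 × 10⁻⁴) = 0.014266 rad s⁻¹ ≈ 0.0143 rad s⁻¹.

0.0143 rad s⁻¹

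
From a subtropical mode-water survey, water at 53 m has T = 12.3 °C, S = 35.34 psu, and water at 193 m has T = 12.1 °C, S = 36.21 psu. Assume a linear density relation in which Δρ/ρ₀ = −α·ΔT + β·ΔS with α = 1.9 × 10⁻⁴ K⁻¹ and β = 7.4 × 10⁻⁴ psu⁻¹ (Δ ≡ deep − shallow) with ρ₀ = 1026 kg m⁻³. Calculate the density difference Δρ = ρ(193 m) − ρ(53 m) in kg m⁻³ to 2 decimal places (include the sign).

ΔT = -0.2 K, ΔS = +0.87 psu (deep − shallow).
Δρ/ρ₀ = −(1.9 × 10⁻⁴)(-0.2) + (7.4 × 10⁻⁴)(+0.87) = 6.818 × 10⁻⁴.
Δρ = 1026 × (6.818 × 10⁻⁴) = +0.70 kg m⁻³.
Positive Δρ: denser below, stable.

+0.70 kg m⁻³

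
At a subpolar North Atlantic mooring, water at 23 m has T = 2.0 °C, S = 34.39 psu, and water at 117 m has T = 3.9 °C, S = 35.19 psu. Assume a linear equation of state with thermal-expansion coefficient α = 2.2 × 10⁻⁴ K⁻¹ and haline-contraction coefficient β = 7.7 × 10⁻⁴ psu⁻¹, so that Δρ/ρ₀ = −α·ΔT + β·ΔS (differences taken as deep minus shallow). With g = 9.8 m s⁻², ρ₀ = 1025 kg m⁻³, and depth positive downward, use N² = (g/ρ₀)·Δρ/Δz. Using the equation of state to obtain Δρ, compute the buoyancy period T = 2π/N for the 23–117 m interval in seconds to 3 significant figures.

1.38 × 10³ s

ΔT = +1.9 K, ΔS = +0.80 psu (deep − shallow).
Δρ/ρ₀ = −αΔT + βΔS = -4.18 × 10⁻⁴ + 6.16 × 10⁻⁴ = 1.98 × 10⁻⁴, so Δρ ≈ 0.2030 kg m⁻³.
N² = (g/ρ₀)·Δρ/Δz = g·(Δρ/ρ₀)/Δz = 9.8 × 1.98 × 10⁻⁴ / 94 = 2.0643 × 10⁻⁵ s⁻².
N = √(2.0643 × 10⁻⁵) = 4.5435 × 10⁻³ rad s⁻¹ → T = 2π/N = 1.3829 × 10³ s ≈ 1.38 × 10³ s.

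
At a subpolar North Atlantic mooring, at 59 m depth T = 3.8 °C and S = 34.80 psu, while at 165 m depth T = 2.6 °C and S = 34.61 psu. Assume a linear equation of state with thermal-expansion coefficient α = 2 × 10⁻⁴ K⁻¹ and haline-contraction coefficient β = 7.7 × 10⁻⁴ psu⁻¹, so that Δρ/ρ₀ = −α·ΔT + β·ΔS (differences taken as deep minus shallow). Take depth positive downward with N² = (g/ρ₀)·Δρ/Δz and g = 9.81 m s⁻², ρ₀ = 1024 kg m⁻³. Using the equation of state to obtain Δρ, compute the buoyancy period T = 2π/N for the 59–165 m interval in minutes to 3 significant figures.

ΔT = -1.2 K, ΔS = -0.19 psu (deep − shallow).
Δρ/ρ₀ = −αΔT + βΔS = 2.40 × 10⁻⁴ − 1.463 × 10⁻⁴ = 9.37 × 10⁻⁵, so Δρ ≈ 0.09595 kg m⁻³.
N² = (g/ρ₀)·Δρ/Δz = g·(Δρ/ρ₀)/Δz = 9.81 × 9.37 × 10⁻⁵ / 106 = 8.6717 × 10⁻⁶ s⁻².
N = √(8.6717 × 10⁻⁶) = 2.9448 × 10⁻³ rad s⁻¹ → T = 2π/N = 2.1337 × 10³ s = 35.562 min ≈ 35.6 min.

35.6 min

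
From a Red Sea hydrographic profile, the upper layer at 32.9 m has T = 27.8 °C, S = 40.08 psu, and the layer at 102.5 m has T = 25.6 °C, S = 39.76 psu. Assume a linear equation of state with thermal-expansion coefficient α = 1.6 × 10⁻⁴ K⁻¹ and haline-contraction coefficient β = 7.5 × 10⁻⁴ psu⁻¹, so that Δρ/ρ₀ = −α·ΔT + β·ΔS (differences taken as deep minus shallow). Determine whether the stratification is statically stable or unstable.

stable

ΔT = 25.6 − 27.8 = -2.2 K and ΔS = 39.76 − 40.08 = -0.32 psu (deep − shallow).
−αΔT = 3.52 × 10⁻⁴; βΔS = -2.40 × 10⁻⁴; sum Δρ/ρ₀ = 1.12 × 10⁻⁴.
Δρ/ρ₀ > 0, so Δρ > 0: deeper water is denser → statically stable.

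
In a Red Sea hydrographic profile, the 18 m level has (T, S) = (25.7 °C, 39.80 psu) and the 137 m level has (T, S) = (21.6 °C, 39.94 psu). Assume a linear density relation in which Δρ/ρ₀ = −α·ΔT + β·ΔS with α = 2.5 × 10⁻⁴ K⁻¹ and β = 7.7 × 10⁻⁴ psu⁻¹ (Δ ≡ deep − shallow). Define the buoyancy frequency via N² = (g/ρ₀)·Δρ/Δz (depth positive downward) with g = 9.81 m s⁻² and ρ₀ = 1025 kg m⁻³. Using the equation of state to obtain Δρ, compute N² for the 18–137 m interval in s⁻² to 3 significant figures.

ΔT = -4.1 K, ΔS = +0.14 psu (deep − shallow).
Δρ/ρ₀ = −αΔT + βΔS = 1.025 × 10⁻³ + 1.078 × 10⁻⁴ = 1.1328 × 10⁻³, so Δρ ≈ 1.161 kg m⁻³.
N² = (g/ρ₀)·Δρ/Δz = g·(Δρ/ρ₀)/Δz = 9.81 × 1.1328 × 10⁻³ / 119 = 9.3385 × 10⁻⁵ s⁻² ≈ 9.34 × 10⁻⁵ s⁻².

9.34 × 10⁻⁵ s⁻²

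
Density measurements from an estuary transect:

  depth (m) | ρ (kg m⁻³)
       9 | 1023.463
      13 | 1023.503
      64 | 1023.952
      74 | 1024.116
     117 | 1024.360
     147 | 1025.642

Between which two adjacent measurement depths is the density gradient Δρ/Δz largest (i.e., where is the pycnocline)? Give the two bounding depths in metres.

117–147 m

Compute the density gradient over each adjacent pair:
  9–13 m: Δρ/Δz = 0.040/4 = 0.010 kg m⁻⁴
  13–64 m: Δρ/Δz = 0.449/51 = 8.8 × 10⁻³ kg m⁻⁴
  64–74 m: Δρ/Δz = 0.164/10 = 0.016 kg m⁻⁴
  74–117 m: Δρ/Δz = 0.244/43 = 5.7 × 10⁻³ kg m⁻⁴
  117–147 m: Δρ/Δz = 1.282/30 = 0.043 kg m⁻⁴
The largest gradient is in the 117–147 m interval — the pycnocline.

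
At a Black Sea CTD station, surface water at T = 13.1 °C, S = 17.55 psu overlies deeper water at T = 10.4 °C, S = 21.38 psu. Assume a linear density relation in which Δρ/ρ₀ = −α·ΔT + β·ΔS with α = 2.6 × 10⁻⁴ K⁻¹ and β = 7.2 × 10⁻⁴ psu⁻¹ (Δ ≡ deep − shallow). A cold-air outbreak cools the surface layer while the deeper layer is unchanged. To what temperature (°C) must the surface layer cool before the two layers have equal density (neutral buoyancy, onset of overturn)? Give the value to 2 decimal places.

-0.21 °C

Neutral buoyancy requires Δρ = 0, i.e. −α(T_deep − T_surf′) + β(S_deep − S_surf) = 0.
T_surf′ = T_deep − (β/α)·ΔS = 10.4 − (7.2 × 10⁻⁴/2.6 × 10⁻⁴)·(+3.83) = -0.2062 °C.
Cooling required: 13.1 − (-0.2062) = 13.3062 °C.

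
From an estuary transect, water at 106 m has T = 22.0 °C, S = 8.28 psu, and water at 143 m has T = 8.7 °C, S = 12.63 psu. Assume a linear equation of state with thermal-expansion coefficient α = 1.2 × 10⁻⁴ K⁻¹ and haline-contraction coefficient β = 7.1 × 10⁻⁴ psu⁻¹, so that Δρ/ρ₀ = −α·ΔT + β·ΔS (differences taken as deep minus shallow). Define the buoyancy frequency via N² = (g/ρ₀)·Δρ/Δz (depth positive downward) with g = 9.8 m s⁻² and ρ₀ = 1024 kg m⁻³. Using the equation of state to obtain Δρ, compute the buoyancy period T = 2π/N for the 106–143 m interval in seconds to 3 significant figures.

ΔT = -13.3 K, ΔS = +4.35 psu (deep − shallow).
Δρ/ρ₀ = −αΔT + βΔS = 1.596 × 10⁻³ + 3.0885 × 10⁻³ = 4.6845 × 10⁻³, so Δρ ≈ 4.797 kg m⁻³.
N² = (g/ρ₀)·Δρ/Δz = g·(Δρ/ρ₀)/Δz = 9.8 × 4.6845 × 10⁻³ / 37 = 1.2408 × 10⁻³ s⁻².
N = √(1.2408 × 10⁻³) = 0.035225 rad s⁻¹ → T = 2π/N = 178.37 s ≈ 178 s.

178 s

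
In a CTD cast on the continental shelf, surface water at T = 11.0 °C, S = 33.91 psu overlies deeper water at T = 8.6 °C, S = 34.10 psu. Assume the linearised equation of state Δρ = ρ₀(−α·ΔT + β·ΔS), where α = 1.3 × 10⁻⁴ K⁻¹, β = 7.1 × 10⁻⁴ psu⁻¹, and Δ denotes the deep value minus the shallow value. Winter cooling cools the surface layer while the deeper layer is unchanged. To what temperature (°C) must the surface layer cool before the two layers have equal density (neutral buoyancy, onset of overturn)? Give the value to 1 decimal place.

7.6 °C

Neutral buoyancy requires Δρ = 0, i.e. −α(T_deep − T_surf′) + β(S_deep − S_surf) = 0.
T_surf′ = T_deep − (β/α)·ΔS = 8.6 − (7.1 × 10⁻⁴/1.3 × 10⁻⁴)·(+0.19) = 7.562 °C.
Cooling required: 11.0 − (7.562) = 3.438 °C.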